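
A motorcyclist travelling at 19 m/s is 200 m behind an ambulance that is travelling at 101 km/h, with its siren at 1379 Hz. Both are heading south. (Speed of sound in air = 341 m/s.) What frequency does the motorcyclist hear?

1345 Hz

101 km/h = 28.06 m/s.
The motorcyclist is behind, so the ambulance is moving away from it while the motorcyclist is moving toward the ambulance.
Both move, so f' = f · (v + v_o)/(v + v_s).
f' = 1379 × (341 + 19)/(341 + 28.06) = 1379 × 360/369.06 ≈ 1345 Hz.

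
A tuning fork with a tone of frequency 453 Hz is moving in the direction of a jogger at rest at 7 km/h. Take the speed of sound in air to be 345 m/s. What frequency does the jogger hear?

7 km/h = 1.944 m/s.
Moving source, stationary observer: f' = f · v/(v − v_s) since the source is approaching.
f' = 453 × 345/(345 − 1.944) = 453 × 345/343.1 ≈ 456 Hz.

456 Hz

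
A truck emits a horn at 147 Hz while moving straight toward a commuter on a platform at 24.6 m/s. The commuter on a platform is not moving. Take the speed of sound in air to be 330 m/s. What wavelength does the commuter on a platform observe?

Only the source moves, toward the listener, so f' = f · v/(v − v_s).
f' = 147 × 330/(330 − 24.6) ≈ 159 Hz.
λ' = v/f' = 330/158.841 ≈ 2.08 m.

2.08 m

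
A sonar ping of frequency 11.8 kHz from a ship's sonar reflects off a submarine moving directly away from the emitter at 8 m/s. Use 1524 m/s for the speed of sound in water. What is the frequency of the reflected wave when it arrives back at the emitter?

11.68 kHz

At the submarine (a moving observer), f₁ = f₀ · (v − u)/v = 11.8 × 1516/1524 ≈ 11.74 kHz.
On reflection it acts as a source moving away from the stationary detector: f₂ = f₁ · v/(v + u) = 11.74 × 1524/1532 ≈ 11.68 kHz.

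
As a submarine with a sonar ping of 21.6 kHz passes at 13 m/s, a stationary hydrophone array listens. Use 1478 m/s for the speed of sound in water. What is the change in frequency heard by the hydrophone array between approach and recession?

Approaching: f₁ = f · v/(v − v_s) = 21.6 × 1478/1465 ≈ 21.792 kHz.
Receding: f₂ = f · v/(v + v_s) = 21.6 × 1478/1491 ≈ 21.412 kHz.
Drop: f₁ − f₂ = 2f·v·v_s/(v² − v_s²) = 2 × 21.6 × 1478 × 13/(1478² − 13²) ≈ 0.380 kHz.

0.380 kHz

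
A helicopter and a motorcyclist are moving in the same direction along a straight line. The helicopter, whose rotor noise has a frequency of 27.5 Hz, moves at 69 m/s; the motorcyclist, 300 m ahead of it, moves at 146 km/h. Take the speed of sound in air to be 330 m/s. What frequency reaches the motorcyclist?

30.5 Hz

146 km/h = 40.56 m/s.
The motorcyclist is ahead, so the helicopter is moving toward it while the motorcyclist is moving away from the helicopter.
Both move, so f' = f · (v − v_o)/(v − v_s).
f' = 27.5 × (330 − 40.56)/(330 − 69) = 27.5 × 289.44/261 ≈ 30.5 Hz.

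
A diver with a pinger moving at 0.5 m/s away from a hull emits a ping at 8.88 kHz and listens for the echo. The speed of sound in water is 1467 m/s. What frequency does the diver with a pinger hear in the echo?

The hull receives the sound from a moving source: f₁ = f₀ · v/(v + v_e) = 8.88 × 1467/1467.5 ≈ 8.88 kHz.
On the return leg the diver with a pinger is a moving observer: f₂ = f₁ · (v − v_e)/v = 8.88 × 1466.5/1467 ≈ 8.87 kHz.
Equivalently f₂ = f₀ · (v − v_e)/(v + v_e).

8.87 kHz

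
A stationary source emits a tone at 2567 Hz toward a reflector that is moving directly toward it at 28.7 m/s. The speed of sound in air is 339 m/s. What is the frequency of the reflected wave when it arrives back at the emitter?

3042 Hz

The reflector first receives the wave as a moving observer: f₁ = f₀ · (v + u)/v = 2567 × (339 + 28.7)/339 ≈ 2784 Hz.
The reflection then acts as a moving source: f₂ = f₁ · v/(v − u) ≈ 3042 Hz.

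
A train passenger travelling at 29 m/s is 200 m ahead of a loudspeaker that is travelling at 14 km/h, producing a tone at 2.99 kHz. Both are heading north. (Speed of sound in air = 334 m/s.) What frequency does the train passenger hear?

2.76 kHz

14 km/h = 3.889 m/s.
The train passenger is ahead, so the loudspeaker is moving toward it while the train passenger is moving away from the loudspeaker.
General Doppler shift: f' = f · (v − v_o)/(v − v_s).
f' = 2.99 × (334 − 29)/(334 − 3.889) = 2.99 × 305/330.11 ≈ 2.76 kHz.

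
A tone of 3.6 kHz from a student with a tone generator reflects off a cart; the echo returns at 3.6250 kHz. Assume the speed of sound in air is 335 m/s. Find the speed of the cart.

1.16 m/s

Double Doppler shift off a moving reflector: f₂ = f₀ · (v + u)/(v − u) (u > 0 toward emitter).
Rearranging, u = v · (f₂ − f₀)/(f₂ + f₀) = 335 × 0.0250/7.2250 ≈ 1.16 m/s.
So the cart is moving at 1.16 m/s toward the emitter.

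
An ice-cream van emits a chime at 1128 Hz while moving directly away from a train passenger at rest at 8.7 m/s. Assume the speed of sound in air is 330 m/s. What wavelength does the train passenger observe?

30.0 cm

With the source moving away from a stationary observer, f' = f · v/(v + v_s).
f' = 1128 × 330/(330 + 8.7) ≈ 1099 Hz.
λ' = v/f' = 330/1099.03 ≈ 30.0 cm.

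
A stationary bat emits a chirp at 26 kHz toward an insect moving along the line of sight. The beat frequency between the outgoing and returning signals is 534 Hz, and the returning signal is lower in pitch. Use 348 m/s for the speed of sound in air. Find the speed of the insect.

3.6 m/s

Double Doppler shift off a moving reflector: f₂ = f₀ · (v + u)/(v − u) (u > 0 toward emitter).
Returning signal is lower, so f₂ = f₀ − Δf = 26000 − 534 = 25466 Hz.
Rearranging, u = v · (f₂ − f₀)/(f₂ + f₀) = 348 × -534/51466 ≈ -3.6 m/s.
So the insect is moving at 3.6 m/s away from the emitter.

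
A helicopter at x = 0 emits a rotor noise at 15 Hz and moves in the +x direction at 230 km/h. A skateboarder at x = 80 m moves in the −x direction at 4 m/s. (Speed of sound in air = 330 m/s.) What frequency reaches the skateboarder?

230 km/h = 63.89 m/s.
The observer lies on the +x side, so the source is heading toward the observer and the observer is heading toward the source.
General Doppler shift: f' = f · (v + v_o)/(v − v_s).
f' = 15 × (330 + 4)/(330 − 63.89) = 15 × 334/266.11 ≈ 18.8 Hz.

18.8 Hz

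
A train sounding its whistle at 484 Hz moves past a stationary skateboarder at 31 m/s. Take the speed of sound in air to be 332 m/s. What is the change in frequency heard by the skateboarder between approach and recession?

Approaching: f₁ = f · v/(v − v_s) = 484 × 332/301 ≈ 533.8 Hz.
Receding: f₂ = f · v/(v + v_s) = 484 × 332/363 ≈ 442.7 Hz.
Drop: f₁ − f₂ = 2f·v·v_s/(v² − v_s²) = 2 × 484 × 332 × 31/(332² − 31²) ≈ 91.2 Hz.

91.2 Hz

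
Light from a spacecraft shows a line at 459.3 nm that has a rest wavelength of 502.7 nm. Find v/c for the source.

λ'/λ₀ = 0.9137 < 1 (blueshift), so the source is approaching.
λ'/λ₀ = √((1 − β)/(1 + β)) for an approaching source ⇒ β = (1 − r²)/(1 + r²) with r = λ'/λ₀.
β = (1 − 0.8348)/(1 + 0.8348) ≈ 0.090.

0.090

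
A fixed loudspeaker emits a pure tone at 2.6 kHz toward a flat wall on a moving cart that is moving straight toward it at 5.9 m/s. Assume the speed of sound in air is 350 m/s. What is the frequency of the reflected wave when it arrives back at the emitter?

The flat wall on a moving cart first receives the wave as a moving observer: f₁ = f₀ · (v + u)/v = 2.6 × (350 + 5.9)/350 ≈ 2.64 kHz.
On reflection it acts as a source moving toward the stationary detector: f₂ = f₁ · v/(v − u) = 2.64 × 350/344.1 ≈ 2.69 kHz.

2.69 kHz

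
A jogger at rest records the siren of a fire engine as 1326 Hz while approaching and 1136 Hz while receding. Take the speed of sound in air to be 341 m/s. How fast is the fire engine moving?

f₁/f₂ = (v + v_s)/(v − v_s), so v_s = v · (f₁ − f₂)/(f₁ + f₂).
v_s = 341 × (1326 − 1136)/(1326 + 1136) = 341 × 190/2462 ≈ 26 m/s.

26 m/s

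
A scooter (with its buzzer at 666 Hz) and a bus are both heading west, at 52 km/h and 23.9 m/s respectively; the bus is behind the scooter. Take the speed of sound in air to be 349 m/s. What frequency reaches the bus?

683 Hz

52 km/h = 14.44 m/s.
The bus is behind, so the scooter is moving away from it while the bus is moving toward the scooter.
With source receding and observer approaching, f' = f · (v + v_o)/(v + v_s).
f' = 666 × (349 + 23.9)/(349 + 14.44) = 666 × 372.9/363.44 ≈ 683 Hz.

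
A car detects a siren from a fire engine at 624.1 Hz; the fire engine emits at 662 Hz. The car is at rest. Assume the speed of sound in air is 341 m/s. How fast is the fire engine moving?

20.7 m/s

f' < f, so the fire engine is receding.
f' = f · v/(v + v_s) ⇒ v_s = v · |1 − f/f'|.
v_s = 341 × |1 − 662/624.1| = 341 × 0.06073 ≈ 20.7 m/s.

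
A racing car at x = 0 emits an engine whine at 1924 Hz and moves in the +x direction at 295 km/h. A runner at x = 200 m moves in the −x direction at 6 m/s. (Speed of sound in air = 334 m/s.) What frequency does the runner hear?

2595 Hz

295 km/h = 81.94 m/s.
The observer lies on the +x side, so the source is heading toward the observer and the observer is heading toward the source.
Both move, so f' = f · (v + v_o)/(v − v_s).
f' = 1924 × (334 + 6)/(334 − 81.94) = 1924 × 340/252.06 ≈ 2595 Hz.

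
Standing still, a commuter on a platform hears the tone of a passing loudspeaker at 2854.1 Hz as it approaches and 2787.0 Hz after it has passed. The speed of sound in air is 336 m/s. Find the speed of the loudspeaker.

f₁/f₂ = (v + v_s)/(v − v_s), so v_s = v · (f₁ − f₂)/(f₁ + f₂).
v_s = 336 × (2854.1 − 2787.0)/(2854.1 + 2787.0) = 336 × 67.1/5641.1 ≈ 4.0 m/s.

4.0 m/s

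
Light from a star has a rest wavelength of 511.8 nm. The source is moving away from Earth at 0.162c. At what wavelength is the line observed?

602.7 nm

Relativistic Doppler for wavelength: λ' = λ₀ · √((1 + β)/(1 − β)).
λ' = 511.8 × √(1.1620/0.8380) = 511.8 × 1.17755 ≈ 602.7 nm.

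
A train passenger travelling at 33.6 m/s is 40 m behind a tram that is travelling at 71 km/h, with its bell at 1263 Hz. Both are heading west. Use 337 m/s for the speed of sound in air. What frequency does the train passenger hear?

1312 Hz

71 km/h = 19.72 m/s.
The train passenger is behind, so the tram is moving away from it while the train passenger is moving toward the tram.
With source receding and observer approaching, f' = f · (v + v_o)/(v + v_s).
f' = 1263 × (337 + 33.6)/(337 + 19.72) = 1263 × 370.6/356.72 ≈ 1312 Hz.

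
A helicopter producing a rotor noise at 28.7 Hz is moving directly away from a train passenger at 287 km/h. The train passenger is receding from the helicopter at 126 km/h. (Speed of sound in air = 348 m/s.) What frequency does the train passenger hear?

21.0 Hz

287 km/h = 79.72 m/s; 126 km/h = 35 m/s.
General Doppler shift: f' = f · (v − v_o)/(v + v_s).
f' = 28.7 × (348 − 35)/(348 + 79.72) = 28.7 × 313/427.72 ≈ 21.0 Hz.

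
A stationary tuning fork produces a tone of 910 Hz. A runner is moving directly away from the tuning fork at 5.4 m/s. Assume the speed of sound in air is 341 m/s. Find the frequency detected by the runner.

896 Hz

Only the observer moves, away from the source, so f' = f · (v − v_o)/v.
f' = 910 × (341 − 5.4)/341 = 910 × 335.6/341 ≈ 896 Hz.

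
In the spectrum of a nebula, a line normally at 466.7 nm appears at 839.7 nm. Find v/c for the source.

λ'/λ₀ = 1.7992 > 1 (redshift), so the source is receding.
λ'/λ₀ = √((1 + β)/(1 − β)) for a receding source ⇒ β = (r² − 1)/(r² + 1) with r = λ'/λ₀.
β = (3.2372 − 1)/(3.2372 + 1) ≈ 0.528.

0.528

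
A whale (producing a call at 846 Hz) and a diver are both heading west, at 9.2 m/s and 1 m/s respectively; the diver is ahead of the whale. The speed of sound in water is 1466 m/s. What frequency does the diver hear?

851 Hz

The diver is ahead, so the whale is moving toward it while the diver is moving away from the whale.
With source approaching and observer receding, f' = f · (v − v_o)/(v − v_s).
f' = 846 × (1466 − 1)/(1466 − 9.2) = 846 × 1465/1456.8 ≈ 851 Hz.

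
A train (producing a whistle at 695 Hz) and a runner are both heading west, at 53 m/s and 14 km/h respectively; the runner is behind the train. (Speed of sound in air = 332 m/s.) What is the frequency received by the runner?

14 km/h = 3.889 m/s.
The runner is behind, so the train is moving away from it while the runner is moving toward the train.
Both move, so f' = f · (v + v_o)/(v + v_s).
f' = 695 × (332 + 3.889)/(332 + 53) = 695 × 335.89/385 ≈ 606 Hz.

606 Hz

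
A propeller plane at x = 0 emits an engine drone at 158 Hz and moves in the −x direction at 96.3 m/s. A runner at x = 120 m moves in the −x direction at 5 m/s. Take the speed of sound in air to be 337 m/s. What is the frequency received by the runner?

125 Hz

The observer lies on the +x side, so the source is heading away from the observer and the observer is heading toward the source.
With source receding and observer approaching, f' = f · (v + v_o)/(v + v_s).
f' = 158 × (337 + 5)/(337 + 96.3) = 158 × 342/433.3 ≈ 125 Hz.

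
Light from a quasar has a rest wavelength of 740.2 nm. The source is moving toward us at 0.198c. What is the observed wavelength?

605.6 nm

Relativistic Doppler for wavelength: λ' = λ₀ · √((1 − β)/(1 + β)).
λ' = 740.2 × √(0.8020/1.1980) = 740.2 × 0.81820 ≈ 605.6 nm.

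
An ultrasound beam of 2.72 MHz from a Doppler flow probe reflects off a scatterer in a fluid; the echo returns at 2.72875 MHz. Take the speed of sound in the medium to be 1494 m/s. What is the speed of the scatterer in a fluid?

2.40 m/s

Double Doppler shift off a moving reflector: f₂ = f₀ · (v + u)/(v − u) (u > 0 toward emitter).
Rearranging, u = v · (f₂ − f₀)/(f₂ + f₀) = 1494 × 0.00875/5.44875 ≈ 2.40 m/s.
So the scatterer in a fluid is moving at 2.40 m/s toward the emitter.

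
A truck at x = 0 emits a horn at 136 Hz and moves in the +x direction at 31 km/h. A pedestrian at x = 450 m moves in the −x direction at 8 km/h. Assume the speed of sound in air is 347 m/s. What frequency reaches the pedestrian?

140 Hz

31 km/h = 8.611 m/s; 8 km/h = 2.222 m/s.
The observer lies on the +x side, so the source is heading toward the observer and the observer is heading toward the source.
With source approaching and observer approaching, f' = f · (v + v_o)/(v − v_s).
f' = 136 × (347 + 2.222)/(347 − 8.611) = 136 × 349.22/338.39 ≈ 140 Hz.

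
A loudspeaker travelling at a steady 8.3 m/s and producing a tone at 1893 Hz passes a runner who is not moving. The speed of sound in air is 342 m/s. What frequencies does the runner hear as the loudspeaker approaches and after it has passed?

Approaching: f₁ = f · v/(v − v_s) = 1893 × 342/333.7 ≈ 1940 Hz.
Receding: f₂ = f · v/(v + v_s) = 1893 × 342/350.3 ≈ 1848 Hz.

1940 Hz approaching; 1848 Hz receding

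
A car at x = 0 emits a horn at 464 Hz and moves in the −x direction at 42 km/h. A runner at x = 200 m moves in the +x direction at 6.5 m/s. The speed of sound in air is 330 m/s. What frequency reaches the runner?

439 Hz

42 km/h = 11.67 m/s.
The observer lies on the +x side, so the source is heading away from the observer and the observer is heading away from the source.
Both move, so f' = f · (v − v_o)/(v + v_s).
f' = 464 × (330 − 6.5)/(330 + 11.67) = 464 × 323.5/341.67 ≈ 439 Hz.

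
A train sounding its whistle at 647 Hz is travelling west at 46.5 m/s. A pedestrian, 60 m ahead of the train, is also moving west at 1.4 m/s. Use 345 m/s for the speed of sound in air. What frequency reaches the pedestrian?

The pedestrian is ahead, so the train is moving toward it while the pedestrian is moving away from the train.
Both move, so f' = f · (v − v_o)/(v − v_s).
f' = 647 × (345 − 1.4)/(345 − 46.5) = 647 × 343.6/298.5 ≈ 745 Hz.

745 Hz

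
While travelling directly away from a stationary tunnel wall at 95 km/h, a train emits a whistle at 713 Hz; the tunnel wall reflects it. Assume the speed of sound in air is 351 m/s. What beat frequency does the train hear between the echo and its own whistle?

95 km/h = 26.39 m/s.
The tunnel wall receives the sound from a moving source: f₁ = f₀ · v/(v + v_e) = 713 × 351/377.39 ≈ 663.1 Hz.
On the return leg the train is a moving observer: f₂ = f₁ · (v − v_e)/v = 663.1 × 324.61/351 ≈ 613.3 Hz.
Equivalently f₂ = f₀ · (v − v_e)/(v + v_e).
Beat against the emitted tone: |f₂ − f₀| = 2v_e·f₀/(v + v_e) = 2 × 26.39 × 713/377.39 ≈ 100 Hz.

100 Hz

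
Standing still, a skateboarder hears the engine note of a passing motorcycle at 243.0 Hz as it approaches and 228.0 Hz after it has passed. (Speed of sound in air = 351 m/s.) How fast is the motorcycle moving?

11.2 m/s

f₁/f₂ = (v + v_s)/(v − v_s), so v_s = v · (f₁ − f₂)/(f₁ + f₂).
v_s = 351 × (243.0 − 228.0)/(243.0 + 228.0) = 351 × 15.0/471.0 ≈ 11.2 m/s.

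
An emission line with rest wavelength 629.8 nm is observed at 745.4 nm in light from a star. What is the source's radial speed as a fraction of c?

0.167c

λ'/λ₀ = 1.1836 > 1 (redshift), so the source is receding.
λ'/λ₀ = √((1 + β)/(1 − β)) for a receding source ⇒ β = (r² − 1)/(r² + 1) with r = λ'/λ₀.
β = (1.4008 − 1)/(1.4008 + 1) ≈ 0.167.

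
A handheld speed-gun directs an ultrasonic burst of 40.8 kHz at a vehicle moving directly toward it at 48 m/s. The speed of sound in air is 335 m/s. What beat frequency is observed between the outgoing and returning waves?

The vehicle first receives the wave as a moving observer: f₁ = f₀ · (v + u)/v = 40.8 × (335 + 48)/335 ≈ 46.65 kHz.
The reflection then acts as a moving source: f₂ = f₁ · v/(v − u) ≈ 54.45 kHz.
Equivalently f₂ = f₀ · (v + u)/(v − u).
Beat frequency (with f₀ = 40800 Hz): |f₂ − f₀| = 2u·f₀/(v − u) = 2 × 48 × 40800/287 ≈ 13647 Hz.

13647 Hz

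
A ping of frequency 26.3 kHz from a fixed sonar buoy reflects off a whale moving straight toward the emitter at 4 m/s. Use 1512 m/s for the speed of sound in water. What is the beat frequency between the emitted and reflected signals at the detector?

The whale first receives the wave as a moving observer: f₁ = f₀ · (v + u)/v = 26.3 × (1512 + 4)/1512 ≈ 26.3696 kHz.
On reflection it acts as a source moving toward the stationary detector: f₂ = f₁ · v/(v − u) = 26.3696 × 1512/1508 ≈ 26.4395 kHz.
Equivalently f₂ = f₀ · (v + u)/(v − u).
Beat frequency (with f₀ = 26300 Hz): |f₂ − f₀| = 2u·f₀/(v − u) = 2 × 4 × 26300/1508 ≈ 140 Hz.

140 Hz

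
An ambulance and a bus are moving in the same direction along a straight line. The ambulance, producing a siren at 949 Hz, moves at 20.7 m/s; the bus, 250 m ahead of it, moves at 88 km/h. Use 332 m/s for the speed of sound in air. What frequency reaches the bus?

88 km/h = 24.44 m/s.
The bus is ahead, so the ambulance is moving toward it while the bus is moving away from the ambulance.
General Doppler shift: f' = f · (v − v_o)/(v − v_s).
f' = 949 × (332 − 24.44)/(332 − 20.7) = 949 × 307.56/311.3 ≈ 938 Hz.

938 Hz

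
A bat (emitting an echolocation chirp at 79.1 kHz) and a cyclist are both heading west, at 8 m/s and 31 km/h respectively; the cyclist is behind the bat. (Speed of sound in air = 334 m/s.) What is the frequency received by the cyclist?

31 km/h = 8.611 m/s.
The cyclist is behind, so the bat is moving away from it while the cyclist is moving toward the bat.
General Doppler shift: f' = f · (v + v_o)/(v + v_s).
f' = 79.1 × (334 + 8.611)/(334 + 8) = 79.1 × 342.61/342 ≈ 79.2 kHz.

79.2 kHz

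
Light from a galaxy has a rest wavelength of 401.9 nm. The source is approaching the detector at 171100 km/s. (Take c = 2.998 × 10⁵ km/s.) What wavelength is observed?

β = v/c = 171100/299800 = 0.5707.
Relativistic Doppler for wavelength: λ' = λ₀ · √((1 − β)/(1 + β)).
λ' = 401.9 × √(0.4293/1.5707) = 401.9 × 0.52279 ≈ 210.1 nm.

210.1 nm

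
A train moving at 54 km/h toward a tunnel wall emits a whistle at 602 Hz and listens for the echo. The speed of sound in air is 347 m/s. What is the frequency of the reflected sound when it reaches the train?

656 Hz

54 km/h = 15 m/s.
The tunnel wall receives the sound from a moving source: f₁ = f₀ · v/(v − v_e) = 602 × 347/332 ≈ 629 Hz.
On the return leg the train is a moving observer: f₂ = f₁ · (v + v_e)/v = 629 × 362/347 ≈ 656 Hz.
Equivalently f₂ = f₀ · (v + v_e)/(v − v_e).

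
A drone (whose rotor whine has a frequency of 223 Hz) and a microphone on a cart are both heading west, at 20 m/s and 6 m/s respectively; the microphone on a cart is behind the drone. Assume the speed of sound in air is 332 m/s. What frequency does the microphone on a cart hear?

The microphone on a cart is behind, so the drone is moving away from it while the microphone on a cart is moving toward the drone.
Both move, so f' = f · (v + v_o)/(v + v_s).
f' = 223 × (332 + 6)/(332 + 20) = 223 × 338/352 ≈ 214 Hz.

214 Hz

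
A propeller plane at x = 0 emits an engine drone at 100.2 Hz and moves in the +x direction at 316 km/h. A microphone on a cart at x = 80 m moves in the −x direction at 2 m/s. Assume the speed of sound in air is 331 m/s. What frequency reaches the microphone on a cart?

316 km/h = 87.78 m/s.
The observer lies on the +x side, so the source is heading toward the observer and the observer is heading toward the source.
Both move, so f' = f · (v + v_o)/(v − v_s).
f' = 100.2 × (331 + 2)/(331 − 87.78) = 100.2 × 333/243.22 ≈ 137 Hz.

137 Hz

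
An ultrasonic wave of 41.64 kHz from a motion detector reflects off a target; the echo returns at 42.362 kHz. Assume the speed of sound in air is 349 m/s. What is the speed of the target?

Double Doppler shift off a moving reflector: f₂ = f₀ · (v + u)/(v − u) (u > 0 toward emitter).
Rearranging, u = v · (f₂ − f₀)/(f₂ + f₀) = 349 × 0.722/84.002 ≈ 3.00 m/s.
So the target is moving at 3.00 m/s toward the emitter.

3.00 m/s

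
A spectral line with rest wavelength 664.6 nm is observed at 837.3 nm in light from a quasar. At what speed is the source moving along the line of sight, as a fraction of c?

λ'/λ₀ = 1.2599 > 1 (redshift), so the source is receding.
λ'/λ₀ = √((1 + β)/(1 − β)) for a receding source ⇒ β = (r² − 1)/(r² + 1) with r = λ'/λ₀.
β = (1.5872 − 1)/(1.5872 + 1) ≈ 0.227.

0.227c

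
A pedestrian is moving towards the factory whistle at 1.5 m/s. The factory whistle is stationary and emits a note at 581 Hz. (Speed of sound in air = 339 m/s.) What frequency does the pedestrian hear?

584 Hz

Moving observer, stationary source: f' = f · (v + v_o)/v.
f' = 581 × (339 + 1.5)/339 = 581 × 340.5/339 ≈ 584 Hz.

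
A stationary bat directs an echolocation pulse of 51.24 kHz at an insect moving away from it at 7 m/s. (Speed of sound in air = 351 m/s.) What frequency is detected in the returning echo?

49.2 kHz

The insect first receives the wave as a moving observer: f₁ = f₀ · (v − u)/v = 51.24 × (351 − 7)/351 ≈ 50.2 kHz.
The reflection then acts as a moving source: f₂ = f₁ · v/(v + u) ≈ 49.2 kHz.
Equivalently f₂ = f₀ · (v − u)/(v + u).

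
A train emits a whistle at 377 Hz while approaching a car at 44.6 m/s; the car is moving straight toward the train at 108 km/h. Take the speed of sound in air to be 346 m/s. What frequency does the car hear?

108 km/h = 30 m/s.
General Doppler shift: f' = f · (v + v_o)/(v − v_s).
f' = 377 × (346 + 30)/(346 − 44.6) = 377 × 376/301.4 ≈ 470 Hz.

470 Hz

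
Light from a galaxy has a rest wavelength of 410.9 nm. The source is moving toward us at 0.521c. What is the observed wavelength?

230.6 nm

Relativistic Doppler for wavelength: λ' = λ₀ · √((1 − β)/(1 + β)).
λ' = 410.9 × √(0.4790/1.5210) = 410.9 × 0.56118 ≈ 230.6 nm.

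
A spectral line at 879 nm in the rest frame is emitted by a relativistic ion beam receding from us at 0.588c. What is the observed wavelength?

1725.7 nm

Relativistic Doppler for wavelength: λ' = λ₀ · √((1 + β)/(1 − β)).
λ' = 879 × √(1.5880/0.4120) = 879 × 1.96325 ≈ 1725.7 nm.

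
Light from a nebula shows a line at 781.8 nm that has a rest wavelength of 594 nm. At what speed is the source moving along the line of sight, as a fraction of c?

0.268

λ'/λ₀ = 1.3162 > 1 (redshift), so the source is receding.
λ'/λ₀ = √((1 + β)/(1 − β)) for a receding source ⇒ β = (r² − 1)/(r² + 1) with r = λ'/λ₀.
β = (1.7323 − 1)/(1.7323 + 1) ≈ 0.268.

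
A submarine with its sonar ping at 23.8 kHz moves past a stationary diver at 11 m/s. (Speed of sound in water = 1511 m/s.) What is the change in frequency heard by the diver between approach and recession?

Approaching: f₁ = f · v/(v − v_s) = 23.8 × 1511/1500 ≈ 23.975 kHz.
Receding: f₂ = f · v/(v + v_s) = 23.8 × 1511/1522 ≈ 23.628 kHz.
Drop: f₁ − f₂ = 2f·v·v_s/(v² − v_s²) = 2 × 23.8 × 1511 × 11/(1511² − 11²) ≈ 0.347 kHz.

0.347 kHz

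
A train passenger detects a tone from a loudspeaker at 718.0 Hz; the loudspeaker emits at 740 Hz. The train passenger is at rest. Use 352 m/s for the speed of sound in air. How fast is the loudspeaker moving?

f' < f, so the loudspeaker is receding.
f' = f · v/(v + v_s) ⇒ v_s = v · |1 − f/f'|.
v_s = 352 × |1 − 740/718.0| = 352 × 0.03064 ≈ 10.8 m/s.

10.8 m/s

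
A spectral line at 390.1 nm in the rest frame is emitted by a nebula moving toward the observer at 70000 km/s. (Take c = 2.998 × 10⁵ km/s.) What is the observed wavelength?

β = v/c = 70000/299800 = 0.2335.
Relativistic Doppler for wavelength: λ' = λ₀ · √((1 − β)/(1 + β)).
λ' = 390.1 × √(0.7665/1.2335) = 390.1 × 0.78830 ≈ 307.5 nm.

307.5 nm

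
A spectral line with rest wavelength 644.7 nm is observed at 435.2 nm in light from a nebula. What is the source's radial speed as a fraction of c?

0.374c

λ'/λ₀ = 0.6750 < 1 (blueshift), so the source is approaching.
λ'/λ₀ = √((1 − β)/(1 + β)) for an approaching source ⇒ β = (1 − r²)/(1 + r²) with r = λ'/λ₀.
β = (1 − 0.4557)/(1 + 0.4557) ≈ 0.374.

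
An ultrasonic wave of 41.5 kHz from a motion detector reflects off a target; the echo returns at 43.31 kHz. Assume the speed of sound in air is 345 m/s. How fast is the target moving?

Double Doppler shift off a moving reflector: f₂ = f₀ · (v + u)/(v − u) (u > 0 toward emitter).
Rearranging, u = v · (f₂ − f₀)/(f₂ + f₀) = 345 × 1.81/84.81 ≈ 7.4 m/s.
So the target is moving at 7.4 m/s toward the emitter.

7.4 m/s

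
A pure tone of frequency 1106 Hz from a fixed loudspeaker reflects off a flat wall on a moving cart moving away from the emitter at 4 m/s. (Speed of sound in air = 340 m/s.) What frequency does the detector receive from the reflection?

The flat wall on a moving cart first receives the wave as a moving observer: f₁ = f₀ · (v − u)/v = 1106 × (340 − 4)/340 ≈ 1093 Hz.
On reflection it acts as a source moving away from the stationary detector: f₂ = f₁ · v/(v + u) = 1093 × 340/344 ≈ 1080 Hz.
Equivalently f₂ = f₀ · (v − u)/(v + u).

1080 Hz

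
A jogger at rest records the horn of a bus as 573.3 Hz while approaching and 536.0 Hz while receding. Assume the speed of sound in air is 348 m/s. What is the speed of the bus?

11.7 m/s

f₁/f₂ = (v + v_s)/(v − v_s), so v_s = v · (f₁ − f₂)/(f₁ + f₂).
v_s = 348 × (573.3 − 536.0)/(573.3 + 536.0) = 348 × 37.3/1109.3 ≈ 11.7 m/s.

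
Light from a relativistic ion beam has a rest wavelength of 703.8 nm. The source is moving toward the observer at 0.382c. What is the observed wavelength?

470.6 nm

Relativistic Doppler for wavelength: λ' = λ₀ · √((1 − β)/(1 + β)).
λ' = 703.8 × √(0.6180/1.3820) = 703.8 × 0.66871 ≈ 470.6 nm.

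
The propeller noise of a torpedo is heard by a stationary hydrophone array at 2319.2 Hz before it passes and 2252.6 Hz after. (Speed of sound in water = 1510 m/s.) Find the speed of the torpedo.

22.0 m/s

f₁/f₂ = (v + v_s)/(v − v_s), so v_s = v · (f₁ − f₂)/(f₁ + f₂).
v_s = 1510 × (2319.2 − 2252.6)/(2319.2 + 2252.6) = 1510 × 66.6/4571.8 ≈ 22.0 m/s.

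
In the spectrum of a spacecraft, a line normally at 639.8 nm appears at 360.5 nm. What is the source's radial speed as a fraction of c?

0.518c

λ'/λ₀ = 0.5635 < 1 (blueshift), so the source is approaching.
λ'/λ₀ = √((1 − β)/(1 + β)) for an approaching source ⇒ β = (1 − r²)/(1 + r²) with r = λ'/λ₀.
β = (1 − 0.3175)/(1 + 0.3175) ≈ 0.518.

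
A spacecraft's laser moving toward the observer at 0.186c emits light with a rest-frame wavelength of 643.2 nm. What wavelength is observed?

532.9 nm

Relativistic Doppler for wavelength: λ' = λ₀ · √((1 − β)/(1 + β)).
λ' = 643.2 × √(0.8140/1.1860) = 643.2 × 0.82846 ≈ 532.9 nm.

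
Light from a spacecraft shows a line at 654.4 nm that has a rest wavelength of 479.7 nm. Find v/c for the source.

0.301

λ'/λ₀ = 1.3642 > 1 (redshift), so the source is receding.
λ'/λ₀ = √((1 + β)/(1 − β)) for a receding source ⇒ β = (r² − 1)/(r² + 1) with r = λ'/λ₀.
β = (1.8610 − 1)/(1.8610 + 1) ≈ 0.301.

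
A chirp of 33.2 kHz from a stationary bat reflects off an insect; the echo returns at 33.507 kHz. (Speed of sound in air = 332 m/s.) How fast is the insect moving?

1.53 m/s

Double Doppler shift off a moving reflector: f₂ = f₀ · (v + u)/(v − u) (u > 0 toward emitter).
Rearranging, u = v · (f₂ − f₀)/(f₂ + f₀) = 332 × 0.307/66.707 ≈ 1.53 m/s.
So the insect is moving at 1.53 m/s toward the emitter.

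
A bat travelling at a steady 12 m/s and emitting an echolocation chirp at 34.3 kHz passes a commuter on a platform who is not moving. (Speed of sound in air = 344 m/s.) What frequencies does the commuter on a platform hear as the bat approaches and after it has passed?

35.5 kHz approaching; 33.1 kHz receding

Approaching: f₁ = f · v/(v − v_s) = 34.3 × 344/332 ≈ 35.5 kHz.
Receding: f₂ = f · v/(v + v_s) = 34.3 × 344/356 ≈ 33.1 kHz.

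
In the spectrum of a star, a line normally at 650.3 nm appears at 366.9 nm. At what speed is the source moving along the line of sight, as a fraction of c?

λ'/λ₀ = 0.5642 < 1 (blueshift), so the source is approaching.
λ'/λ₀ = √((1 − β)/(1 + β)) for an approaching source ⇒ β = (1 − r²)/(1 + r²) with r = λ'/λ₀.
β = (1 − 0.3183)/(1 + 0.3183) ≈ 0.517.

0.517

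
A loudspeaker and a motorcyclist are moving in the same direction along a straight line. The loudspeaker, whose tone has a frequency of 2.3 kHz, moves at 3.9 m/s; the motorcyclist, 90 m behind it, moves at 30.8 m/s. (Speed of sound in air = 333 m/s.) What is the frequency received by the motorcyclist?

The motorcyclist is behind, so the loudspeaker is moving away from it while the motorcyclist is moving toward the loudspeaker.
With source receding and observer approaching, f' = f · (v + v_o)/(v + v_s).
f' = 2.3 × (333 + 30.8)/(333 + 3.9) = 2.3 × 363.8/336.9 ≈ 2.48 kHz.

2.48 kHz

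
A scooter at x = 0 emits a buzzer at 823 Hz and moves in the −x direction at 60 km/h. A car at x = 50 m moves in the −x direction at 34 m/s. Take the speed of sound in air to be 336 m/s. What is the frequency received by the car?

60 km/h = 16.67 m/s.
The observer lies on the +x side, so the source is heading away from the observer and the observer is heading toward the source.
General Doppler shift: f' = f · (v + v_o)/(v + v_s).
f' = 823 × (336 + 34)/(336 + 16.67) = 823 × 370/352.67 ≈ 863 Hz.

863 Hz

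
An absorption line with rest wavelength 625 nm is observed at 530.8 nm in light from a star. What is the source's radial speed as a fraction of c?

0.162c

λ'/λ₀ = 0.8493 < 1 (blueshift), so the source is approaching.
λ'/λ₀ = √((1 − β)/(1 + β)) for an approaching source ⇒ β = (1 − r²)/(1 + r²) with r = λ'/λ₀.
β = (1 − 0.7213)/(1 + 0.7213) ≈ 0.162.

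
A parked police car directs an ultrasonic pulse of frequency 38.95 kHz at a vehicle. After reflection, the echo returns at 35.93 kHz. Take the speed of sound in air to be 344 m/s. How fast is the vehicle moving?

Double Doppler shift off a moving reflector: f₂ = f₀ · (v + u)/(v − u) (u > 0 toward emitter).
Rearranging, u = v · (f₂ − f₀)/(f₂ + f₀) = 344 × -3.02/74.88 ≈ -13.9 m/s.
So the vehicle is moving at 13.9 m/s away from the emitter.

13.9 m/s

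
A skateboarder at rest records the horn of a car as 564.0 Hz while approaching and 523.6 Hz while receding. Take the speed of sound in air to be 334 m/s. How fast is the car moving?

12.4 m/s

f₁/f₂ = (v + v_s)/(v − v_s), so v_s = v · (f₁ − f₂)/(f₁ + f₂).
v_s = 334 × (564.0 − 523.6)/(564.0 + 523.6) = 334 × 40.4/1087.6 ≈ 12.4 m/s.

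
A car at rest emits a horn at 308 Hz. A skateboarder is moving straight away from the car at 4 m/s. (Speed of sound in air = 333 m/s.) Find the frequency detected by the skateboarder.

Only the observer moves, away from the source, so f' = f · (v − v_o)/v.
f' = 308 × (333 − 4)/333 = 308 × 329/333 ≈ 304 Hz.

304 Hz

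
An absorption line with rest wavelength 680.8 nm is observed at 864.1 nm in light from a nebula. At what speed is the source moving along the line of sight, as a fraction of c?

λ'/λ₀ = 1.2692 > 1 (redshift), so the source is receding.
λ'/λ₀ = √((1 + β)/(1 − β)) for a receding source ⇒ β = (r² − 1)/(r² + 1) with r = λ'/λ₀.
β = (1.6110 − 1)/(1.6110 + 1) ≈ 0.234.

0.234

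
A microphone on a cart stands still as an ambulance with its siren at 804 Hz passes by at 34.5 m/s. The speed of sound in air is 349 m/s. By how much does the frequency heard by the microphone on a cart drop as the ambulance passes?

Approaching: f₁ = f · v/(v − v_s) = 804 × 349/314.5 ≈ 892 Hz.
Receding: f₂ = f · v/(v + v_s) = 804 × 349/383.5 ≈ 732 Hz.
Drop: f₁ − f₂ = 2f·v·v_s/(v² − v_s²) = 2 × 804 × 349 × 34.5/(349² − 34.5²) ≈ 161 Hz.

161 Hz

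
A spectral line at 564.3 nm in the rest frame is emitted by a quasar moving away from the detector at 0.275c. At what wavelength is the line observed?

748.3 nm

Relativistic Doppler for wavelength: λ' = λ₀ · √((1 + β)/(1 − β)).
λ' = 564.3 × √(1.2750/0.7250) = 564.3 × 1.32613 ≈ 748.3 nm.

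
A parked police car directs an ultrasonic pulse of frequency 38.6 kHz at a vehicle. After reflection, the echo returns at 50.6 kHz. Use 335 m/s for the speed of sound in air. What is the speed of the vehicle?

45 m/s

Double Doppler shift off a moving reflector: f₂ = f₀ · (v + u)/(v − u) (u > 0 toward emitter).
Rearranging, u = v · (f₂ − f₀)/(f₂ + f₀) = 335 × 12.0/89.2 ≈ 45 m/s.
So the vehicle is moving at 45 m/s toward the emitter.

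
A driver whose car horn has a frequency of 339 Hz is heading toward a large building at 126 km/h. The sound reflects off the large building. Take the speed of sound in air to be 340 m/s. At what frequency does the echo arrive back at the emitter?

417 Hz

126 km/h = 35 m/s.
The large building receives the sound from a moving source: f₁ = f₀ · v/(v − v_e) = 339 × 340/305 ≈ 378 Hz.
On the return leg the driver is a moving observer: f₂ = f₁ · (v + v_e)/v = 378 × 375/340 ≈ 417 Hz.
Equivalently f₂ = f₀ · (v + v_e)/(v − v_e).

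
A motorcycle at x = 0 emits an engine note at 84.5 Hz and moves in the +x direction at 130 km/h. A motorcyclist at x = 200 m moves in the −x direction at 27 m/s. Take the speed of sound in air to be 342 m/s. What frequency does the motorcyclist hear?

102 Hz

130 km/h = 36.11 m/s.
The observer lies on the +x side, so the source is heading toward the observer and the observer is heading toward the source.
Both move, so f' = f · (v + v_o)/(v − v_s).
f' = 84.5 × (342 + 27)/(342 − 36.11) = 84.5 × 369/305.89 ≈ 102 Hz.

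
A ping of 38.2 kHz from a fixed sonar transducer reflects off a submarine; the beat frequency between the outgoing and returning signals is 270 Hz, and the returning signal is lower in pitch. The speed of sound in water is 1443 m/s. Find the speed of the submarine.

5.1 m/s

Double Doppler shift off a moving reflector: f₂ = f₀ · (v + u)/(v − u) (u > 0 toward emitter).
Returning signal is lower, so f₂ = f₀ − Δf = 38200 − 270 = 37930 Hz.
Rearranging, u = v · (f₂ − f₀)/(f₂ + f₀) = 1443 × -270/76130 ≈ -5.1 m/s.
So the submarine is moving at 5.1 m/s away from the emitter.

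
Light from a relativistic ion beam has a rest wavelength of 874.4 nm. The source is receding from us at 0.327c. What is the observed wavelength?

Relativistic Doppler for wavelength: λ' = λ₀ · √((1 + β)/(1 − β)).
λ' = 874.4 × √(1.3270/0.6730) = 874.4 × 1.40420 ≈ 1227.8 nm.

1227.8 nm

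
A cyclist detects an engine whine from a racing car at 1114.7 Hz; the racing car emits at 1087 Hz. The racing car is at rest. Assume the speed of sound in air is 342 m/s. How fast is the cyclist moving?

f' > f, so the cyclist is approaching.
f' = f · (v + v_o)/v ⇒ v_o = v · |f'/f − 1|.
v_o = 342 × |1114.7/1087 − 1| = 342 × 0.02548 ≈ 8.7 m/s.

8.7 m/s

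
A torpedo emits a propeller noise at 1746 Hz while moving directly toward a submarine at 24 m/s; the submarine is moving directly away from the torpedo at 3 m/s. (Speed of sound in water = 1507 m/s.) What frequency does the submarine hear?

1771 Hz

General Doppler shift: f' = f · (v − v_o)/(v − v_s).
f' = 1746 × (1507 − 3)/(1507 − 24) = 1746 × 1504/1483 ≈ 1771 Hz.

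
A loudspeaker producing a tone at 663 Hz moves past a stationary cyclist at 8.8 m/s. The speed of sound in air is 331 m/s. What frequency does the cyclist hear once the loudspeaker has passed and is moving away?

Receding: f₂ = f · v/(v + v_s) = 663 × 331/339.8 ≈ 646 Hz.

646 Hz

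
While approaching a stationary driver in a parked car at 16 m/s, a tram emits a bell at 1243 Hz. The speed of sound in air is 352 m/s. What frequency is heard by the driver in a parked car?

Only the source moves, toward the listener, so f' = f · v/(v − v_s).
f' = 1243 × 352/(352 − 16) = 1243 × 352/336 ≈ 1302 Hz.

1302 Hz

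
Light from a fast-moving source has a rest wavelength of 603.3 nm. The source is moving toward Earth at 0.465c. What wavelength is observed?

Relativistic Doppler for wavelength: λ' = λ₀ · √((1 − β)/(1 + β)).
λ' = 603.3 × √(0.5350/1.4650) = 603.3 × 0.60431 ≈ 364.6 nm.

364.6 nm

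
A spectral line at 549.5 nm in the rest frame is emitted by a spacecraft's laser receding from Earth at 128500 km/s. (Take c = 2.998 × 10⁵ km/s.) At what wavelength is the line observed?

868.9 nm

β = v/c = 128500/299800 = 0.4286.
Relativistic Doppler for wavelength: λ' = λ₀ · √((1 + β)/(1 − β)).
λ' = 549.5 × √(1.4286/0.5714) = 549.5 × 1.58123 ≈ 868.9 nm.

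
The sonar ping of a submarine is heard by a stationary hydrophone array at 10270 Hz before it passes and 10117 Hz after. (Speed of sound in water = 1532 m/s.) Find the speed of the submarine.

11.5 m/s

f₁/f₂ = (v + v_s)/(v − v_s), so v_s = v · (f₁ − f₂)/(f₁ + f₂).
v_s = 1532 × (10270 − 10117)/(10270 + 10117) = 1532 × 153/20387 ≈ 11.5 m/s.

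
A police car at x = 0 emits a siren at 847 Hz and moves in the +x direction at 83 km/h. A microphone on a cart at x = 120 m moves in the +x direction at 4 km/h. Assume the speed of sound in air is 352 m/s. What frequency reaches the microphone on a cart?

904 Hz

83 km/h = 23.06 m/s; 4 km/h = 1.111 m/s.
The observer lies on the +x side, so the source is heading toward the observer and the observer is heading away from the source.
Both move, so f' = f · (v − v_o)/(v − v_s).
f' = 847 × (352 − 1.111)/(352 − 23.06) = 847 × 350.89/328.94 ≈ 904 Hz.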